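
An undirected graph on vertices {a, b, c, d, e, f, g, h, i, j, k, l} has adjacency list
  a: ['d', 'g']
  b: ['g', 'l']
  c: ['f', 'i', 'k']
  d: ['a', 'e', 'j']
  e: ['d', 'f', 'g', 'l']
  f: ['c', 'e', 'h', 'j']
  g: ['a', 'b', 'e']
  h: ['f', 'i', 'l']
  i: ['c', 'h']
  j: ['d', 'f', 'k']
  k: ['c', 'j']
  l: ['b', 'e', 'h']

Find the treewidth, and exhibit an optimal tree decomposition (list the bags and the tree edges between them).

Every bag has size at most 4, so the width is 4 − 1 = 3 and tw(G) ≤ 3. For the lower bound: the 4 vertex sets {a,b,g}, {d}, {e}, {f,h,j,l} are disjoint, each induces a connected subgraph, and every pair is joined by at least one edge of G. Contracting each set to a single vertex therefore yields K_{4} as a minor, and since treewidth is minor-monotone, tw(G) ≥ tw(K_{4}) = 3. Combining the bounds, tw(G) = 3.

Treewidth 3.
One optimal decomposition is:
Bags: B1 = {a, b, d, g}  B2 = {b, d, e, g}  B3 = {b, d, e, l}  B4 = {d, e, j, l}  B5 = {e, f, j, l}  B6 = {f, h, j, l}  B7 = {f, h, j, k}  B8 = {c, f, h, k}  B9 = {c, h, i, k}
Tree: B1–B2, B2–B3, B3–B4, B4–B5, B5–B6, B6–B7, B7–B8, B8–B9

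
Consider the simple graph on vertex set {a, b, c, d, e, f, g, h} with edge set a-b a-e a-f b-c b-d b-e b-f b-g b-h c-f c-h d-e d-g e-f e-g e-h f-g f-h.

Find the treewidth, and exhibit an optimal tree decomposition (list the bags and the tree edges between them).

Treewidth 3.
One optimal decomposition is:
Bags: B1 = {b, e, f, g}  B2 = {b, d, e, g}  B3 = {a, b, e, f}  B4 = {b, e, f, h}  B5 = {b, c, f, h}
Tree: B1–B2, B1–B3, B3–B4, B4–B5

Each bag holds 4 vertices, so the decomposition has width 3, which upper-bounds the treewidth. On the other hand G contains the 4-clique {b, d, e, g}. A clique must lie in a single bag of any decomposition, so no decomposition can have width below 3. Therefore the treewidth is 3.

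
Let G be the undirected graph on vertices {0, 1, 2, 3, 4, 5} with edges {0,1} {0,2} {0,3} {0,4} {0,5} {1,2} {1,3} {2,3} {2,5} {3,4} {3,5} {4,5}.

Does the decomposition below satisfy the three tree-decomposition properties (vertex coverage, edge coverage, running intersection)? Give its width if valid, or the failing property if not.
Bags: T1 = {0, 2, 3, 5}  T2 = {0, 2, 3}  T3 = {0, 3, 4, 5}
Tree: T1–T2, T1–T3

No — vertex 1 appears in no bag.

A tree decomposition must satisfy three properties: every vertex lies in some bag; for every edge, both endpoints lie together in some bag; and for every vertex, the bags containing it form a connected subtree. Here vertex 1 appears in no bag, so the decomposition is invalid.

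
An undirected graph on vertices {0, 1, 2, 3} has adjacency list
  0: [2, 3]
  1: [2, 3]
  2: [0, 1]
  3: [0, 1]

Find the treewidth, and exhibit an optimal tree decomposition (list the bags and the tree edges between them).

Treewidth 2.
Bags: B1 = {1, 2, 3}  B2 = {0, 2, 3}
Tree: B1–B2

Each bag holds 3 vertices, so the decomposition has width 2, which upper-bounds the treewidth. For the lower bound, G contains the cycle 3–1–2–0–3, so G is not a forest; only forests have treewidth ≤ 1, hence tw(G) ≥ 2. The upper and lower bounds meet at 2, so that is the treewidth.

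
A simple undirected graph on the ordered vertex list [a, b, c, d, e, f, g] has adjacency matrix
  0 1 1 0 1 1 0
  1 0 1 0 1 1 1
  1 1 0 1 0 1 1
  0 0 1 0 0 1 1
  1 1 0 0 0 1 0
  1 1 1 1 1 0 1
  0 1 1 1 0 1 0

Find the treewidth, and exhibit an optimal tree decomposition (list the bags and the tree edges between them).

Treewidth 3.
Bags: B1 = {a, b, c, f}  B2 = {b, c, f, g}  B3 = {a, b, e, f}  B4 = {c, d, f, g}
Tree: B1–B2, B1–B3, B2–B4

The largest bag has 4 vertices, giving width 3; this decomposition certifies tw(G) ≤ 3. On the other hand G contains the 4-clique {c, d, f, g}. A clique must lie in a single bag of any decomposition, so no decomposition can have width below 3. Combining the bounds, tw(G) = 3.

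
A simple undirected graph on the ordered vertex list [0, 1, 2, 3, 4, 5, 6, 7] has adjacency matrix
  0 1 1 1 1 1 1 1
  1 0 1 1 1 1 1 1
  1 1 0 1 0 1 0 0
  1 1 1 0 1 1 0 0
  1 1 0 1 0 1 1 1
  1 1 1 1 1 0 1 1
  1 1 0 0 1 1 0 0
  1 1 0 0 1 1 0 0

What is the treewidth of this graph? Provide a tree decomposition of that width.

Each bag holds 5 vertices, so the decomposition has width 4, which upper-bounds the treewidth. For the lower bound, the 5 vertices {0, 1, 2, 3, 5} are pairwise adjacent, and any tree decomposition puts a clique entirely inside one bag — forcing width ≥ 4. Combining the bounds, tw(G) = 4.

Treewidth 4.
Bags: B1 = {0, 1, 4, 5, 6}  B2 = {0, 1, 4, 5, 7}  B3 = {0, 1, 3, 4, 5}  B4 = {0, 1, 2, 3, 5}
Tree: B1–B2, B1–B3, B3–B4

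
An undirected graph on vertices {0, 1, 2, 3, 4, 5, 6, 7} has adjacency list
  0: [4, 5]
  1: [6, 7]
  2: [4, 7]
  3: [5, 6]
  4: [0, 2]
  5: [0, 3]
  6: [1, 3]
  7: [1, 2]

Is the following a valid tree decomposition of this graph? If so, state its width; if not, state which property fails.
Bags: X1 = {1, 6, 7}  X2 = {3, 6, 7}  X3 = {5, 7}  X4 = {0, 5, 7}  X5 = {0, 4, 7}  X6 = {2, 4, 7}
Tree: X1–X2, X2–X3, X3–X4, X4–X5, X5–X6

No — edge (3,5) lies in no bag.

A tree decomposition must satisfy three properties: every vertex lies in some bag; for every edge, both endpoints lie together in some bag; and for every vertex, the bags containing it form a connected subtree. Here edge (3,5) lies in no bag, so the decomposition is invalid.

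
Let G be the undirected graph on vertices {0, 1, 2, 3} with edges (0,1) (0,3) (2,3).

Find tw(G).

A width-1 tree decomposition is:
Bags: B1 = {0, 3}  B2 = {2, 3}  B3 = {0, 1}
Tree: B1–B2, B1–B3
The largest bag has 2 vertices, giving width 1; this decomposition certifies tw(G) ≤ 1. Since G has at least one edge (e.g. 3–0), it is not an edgeless graph, so tw(G) ≥ 1. Combining the bounds, tw(G) = 1.

1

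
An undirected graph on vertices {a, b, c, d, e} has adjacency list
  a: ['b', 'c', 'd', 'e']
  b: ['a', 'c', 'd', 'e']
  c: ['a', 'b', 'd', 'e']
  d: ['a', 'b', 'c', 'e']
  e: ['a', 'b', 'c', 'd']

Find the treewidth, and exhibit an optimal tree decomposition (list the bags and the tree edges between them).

With just one bag of size 5, the width is 5 − 1 = 4, so tw(G) ≤ 4. Conversely, {a, b, c, d, e} is a clique of size 5, and the vertices of any clique must share a bag in every tree decomposition; so some bag has ≥ 5 vertices and tw(G) ≥ 4. Hence tw(G) = 4 exactly.

Treewidth 4.
Bags: B1 = {a, b, c, d, e}
Tree: (single bag)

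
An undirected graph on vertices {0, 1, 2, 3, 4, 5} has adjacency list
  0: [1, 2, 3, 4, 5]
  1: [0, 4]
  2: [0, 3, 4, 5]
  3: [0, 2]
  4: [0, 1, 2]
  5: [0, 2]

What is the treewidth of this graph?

A width-2 tree decomposition is:
Bags: B1 = {0, 2, 4}  B2 = {0, 2, 5}  B3 = {0, 2, 3}  B4 = {0, 1, 4}
Tree: B1–B2, B1–B3, B1–B4
Every bag has size at most 3, so the width is 3 − 1 = 2 and tw(G) ≤ 2. Conversely, {0, 1, 4} is a clique of size 3, and the vertices of any clique must share a bag in every tree decomposition; so some bag has ≥ 3 vertices and tw(G) ≥ 2. The upper and lower bounds meet at 2, so that is the treewidth.

2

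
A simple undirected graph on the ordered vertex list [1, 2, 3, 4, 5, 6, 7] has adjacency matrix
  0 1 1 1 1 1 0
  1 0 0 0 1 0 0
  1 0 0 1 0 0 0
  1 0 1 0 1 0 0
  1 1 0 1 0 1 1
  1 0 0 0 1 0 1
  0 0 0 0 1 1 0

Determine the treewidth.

2

A width-2 tree decomposition is:
Bags: B1 = {1, 4, 5}  B2 = {1, 3, 4}  B3 = {1, 5, 6}  B4 = {5, 6, 7}  B5 = {1, 2, 5}
Tree: B1–B2, B1–B3, B3–B4, B3–B5
The largest bag has 3 vertices, giving width 2; this decomposition certifies tw(G) ≤ 2. On the other hand G contains the 3-clique {1, 3, 4}. A clique must lie in a single bag of any decomposition, so no decomposition can have width below 2. Combining the bounds, tw(G) = 2.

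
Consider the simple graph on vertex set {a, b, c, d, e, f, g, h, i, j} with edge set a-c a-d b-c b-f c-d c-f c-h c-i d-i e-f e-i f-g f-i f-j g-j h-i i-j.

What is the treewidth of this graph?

A width-2 tree decomposition is:
Bags: B1 = {c, d, i}  B2 = {c, f, i}  B3 = {e, f, i}  B4 = {c, h, i}  B5 = {b, c, f}  B6 = {f, i, j}  B7 = {a, c, d}  B8 = {f, g, j}
Tree: B1–B2, B2–B3, B1–B4, B2–B5, B3–B6, B1–B7, B6–B8
Every bag has size at most 3, so the width is 3 − 1 = 2 and tw(G) ≤ 2. For the lower bound, the 3 vertices {a, c, d} are pairwise adjacent, and any tree decomposition puts a clique entirely inside one bag — forcing width ≥ 2. Hence tw(G) = 2 exactly.

2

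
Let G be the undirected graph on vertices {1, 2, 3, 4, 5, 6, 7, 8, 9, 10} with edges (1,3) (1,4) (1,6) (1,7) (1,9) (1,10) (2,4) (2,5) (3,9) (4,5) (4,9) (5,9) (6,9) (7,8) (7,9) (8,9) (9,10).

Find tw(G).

A width-2 tree decomposition is:
Bags: B1 = {4, 5, 9}  B2 = {1, 4, 9}  B3 = {1, 7, 9}  B4 = {7, 8, 9}  B5 = {2, 4, 5}  B6 = {1, 3, 9}  B7 = {1, 6, 9}  B8 = {1, 9, 10}
Tree: B1–B2, B2–B3, B3–B4, B1–B5, B3–B6, B2–B7, B7–B8
Every bag has size at most 3, so the width is 3 − 1 = 2 and tw(G) ≤ 2. For the lower bound, the 3 vertices {7, 8, 9} are pairwise adjacent, and any tree decomposition puts a clique entirely inside one bag — forcing width ≥ 2. Combining the bounds, tw(G) = 2.

2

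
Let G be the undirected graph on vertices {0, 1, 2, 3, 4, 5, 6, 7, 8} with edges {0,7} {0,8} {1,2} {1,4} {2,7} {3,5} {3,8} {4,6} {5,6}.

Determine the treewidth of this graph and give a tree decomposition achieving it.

The largest bag has 3 vertices, giving width 2; this decomposition certifies tw(G) ≤ 2. For the lower bound, G contains the cycle 7–2–1–4–6–5–3–8–0–7, so G is not a forest; only forests have treewidth ≤ 1, hence tw(G) ≥ 2. Hence tw(G) = 2 exactly.

Treewidth 2.
One such decomposition:
Bags: B1 = {1, 2, 7}  B2 = {1, 4, 7}  B3 = {4, 6, 7}  B4 = {5, 6, 7}  B5 = {3, 5, 7}  B6 = {3, 7, 8}  B7 = {0, 7, 8}
Tree: B1–B2, B2–B3, B3–B4, B4–B5, B5–B6, B6–B7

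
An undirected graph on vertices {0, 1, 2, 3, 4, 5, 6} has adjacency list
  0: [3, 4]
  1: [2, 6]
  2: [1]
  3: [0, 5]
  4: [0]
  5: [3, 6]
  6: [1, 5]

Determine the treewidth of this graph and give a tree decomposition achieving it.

Treewidth 1.
One optimal decomposition is:
Bags: B1 = {1, 2}  B2 = {1, 6}  B3 = {5, 6}  B4 = {3, 5}  B5 = {0, 3}  B6 = {0, 4}
Tree: B1–B2, B2–B3, B3–B4, B4–B5, B5–B6

The largest bag has 2 vertices, giving width 1; this decomposition certifies tw(G) ≤ 1. Any graph with an edge has treewidth ≥ 1, and G has the edge 2–1. Combining the bounds, tw(G) = 1.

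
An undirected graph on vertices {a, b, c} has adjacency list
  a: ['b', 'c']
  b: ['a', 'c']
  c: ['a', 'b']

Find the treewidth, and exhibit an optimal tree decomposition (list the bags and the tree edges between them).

A single bag containing all 3 vertices is trivially a valid decomposition of width 2. For the lower bound, the 3 vertices {a, b, c} are pairwise adjacent, and any tree decomposition puts a clique entirely inside one bag — forcing width ≥ 2. The upper and lower bounds meet at 2, so that is the treewidth.

Treewidth 2.
One optimal decomposition is:
Bags: B1 = {a, b, c}
Tree: (single bag)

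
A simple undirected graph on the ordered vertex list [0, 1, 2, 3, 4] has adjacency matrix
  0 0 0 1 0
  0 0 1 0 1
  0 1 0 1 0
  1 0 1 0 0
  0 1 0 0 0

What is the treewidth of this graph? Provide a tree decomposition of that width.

Treewidth 1.
One optimal decomposition is:
Bags: B1 = {1, 4}  B2 = {1, 2}  B3 = {2, 3}  B4 = {0, 3}
Tree: B1–B2, B2–B3, B3–B4

Every bag has size at most 2, so the width is 2 − 1 = 1 and tw(G) ≤ 1. G has an edge, so its treewidth is at least 1. The upper and lower bounds meet at 1, so that is the treewidth.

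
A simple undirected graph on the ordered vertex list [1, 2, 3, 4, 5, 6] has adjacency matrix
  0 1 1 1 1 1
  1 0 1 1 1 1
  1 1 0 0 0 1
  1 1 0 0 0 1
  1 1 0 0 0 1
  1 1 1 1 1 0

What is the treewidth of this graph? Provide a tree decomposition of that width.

The largest bag has 4 vertices, giving width 3; this decomposition certifies tw(G) ≤ 3. On the other hand G contains the 4-clique {1, 2, 3, 6}. A clique must lie in a single bag of any decomposition, so no decomposition can have width below 3. Hence tw(G) = 3 exactly.

Treewidth 3.
Bags: B1 = {1, 2, 5, 6}  B2 = {1, 2, 3, 6}  B3 = {1, 2, 4, 6}
Tree: B1–B2, B2–B3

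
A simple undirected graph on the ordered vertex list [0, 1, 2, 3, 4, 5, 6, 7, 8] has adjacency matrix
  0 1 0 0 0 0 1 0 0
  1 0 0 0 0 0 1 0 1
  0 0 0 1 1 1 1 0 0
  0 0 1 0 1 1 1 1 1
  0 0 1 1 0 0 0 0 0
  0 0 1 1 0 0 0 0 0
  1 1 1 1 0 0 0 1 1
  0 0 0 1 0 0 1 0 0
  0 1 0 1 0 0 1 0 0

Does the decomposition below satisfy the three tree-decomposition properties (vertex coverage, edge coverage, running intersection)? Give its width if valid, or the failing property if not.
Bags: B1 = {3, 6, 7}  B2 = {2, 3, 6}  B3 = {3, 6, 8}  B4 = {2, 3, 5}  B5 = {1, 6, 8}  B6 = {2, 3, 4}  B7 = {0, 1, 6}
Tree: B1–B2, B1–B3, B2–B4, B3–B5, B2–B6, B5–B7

Vertex coverage: the bags together contain {0, 1, 2, 3, 4, 5, 6, 7, 8}, the full vertex set. Edge coverage: each edge of G has both endpoints in at least one bag. Running intersection: for every vertex, the bags containing it form a connected subtree. All three properties hold, so this is a valid tree decomposition of width max|bag| − 1 = 2, and hence tw(G) ≤ 2.

Yes; width 2.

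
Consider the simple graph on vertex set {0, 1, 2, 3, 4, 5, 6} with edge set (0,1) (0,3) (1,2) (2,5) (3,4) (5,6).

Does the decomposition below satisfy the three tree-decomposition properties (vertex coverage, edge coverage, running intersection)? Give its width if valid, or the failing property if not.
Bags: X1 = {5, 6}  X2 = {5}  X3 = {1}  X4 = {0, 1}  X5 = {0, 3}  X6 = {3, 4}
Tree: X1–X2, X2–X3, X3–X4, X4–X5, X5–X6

A tree decomposition must satisfy three properties: every vertex lies in some bag; for every edge, both endpoints lie together in some bag; and for every vertex, the bags containing it form a connected subtree. Here vertex 2 appears in no bag, so the decomposition is invalid.

No — vertex 2 appears in no bag.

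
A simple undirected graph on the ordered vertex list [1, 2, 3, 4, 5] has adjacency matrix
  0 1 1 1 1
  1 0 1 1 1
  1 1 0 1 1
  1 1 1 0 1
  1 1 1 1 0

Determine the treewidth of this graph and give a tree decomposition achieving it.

A single bag containing all 5 vertices is trivially a valid decomposition of width 4. On the other hand G contains the 5-clique {1, 2, 3, 4, 5}. A clique must lie in a single bag of any decomposition, so no decomposition can have width below 4. Therefore the treewidth is 4.

Treewidth 4.
One such decomposition:
Bags: B1 = {1, 2, 3, 4, 5}
Tree: (single bag)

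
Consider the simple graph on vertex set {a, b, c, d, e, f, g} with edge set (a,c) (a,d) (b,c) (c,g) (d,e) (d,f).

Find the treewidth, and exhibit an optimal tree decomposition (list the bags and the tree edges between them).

Treewidth 1.
One such decomposition:
Bags: B1 = {a, c}  B2 = {a, d}  B3 = {c, g}  B4 = {d, f}  B5 = {d, e}  B6 = {b, c}
Tree: B1–B2, B1–B3, B2–B4, B4–B5, B1–B6

Each bag holds 2 vertices, so the decomposition has width 1, which upper-bounds the treewidth. G has an edge, so its treewidth is at least 1. The upper and lower bounds meet at 1, so that is the treewidth.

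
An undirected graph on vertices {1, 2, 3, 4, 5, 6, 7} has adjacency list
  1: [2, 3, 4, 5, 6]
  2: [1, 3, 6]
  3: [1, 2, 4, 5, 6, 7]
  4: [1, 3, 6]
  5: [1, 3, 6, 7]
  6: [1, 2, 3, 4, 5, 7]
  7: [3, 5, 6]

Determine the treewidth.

A width-3 tree decomposition is:
Bags: B1 = {1, 2, 3, 6}  B2 = {1, 3, 5, 6}  B3 = {1, 3, 4, 6}  B4 = {3, 5, 6, 7}
Tree: B1–B2, B1–B3, B2–B4
Each bag holds 4 vertices, so the decomposition has width 3, which upper-bounds the treewidth. For the lower bound, the 4 vertices {1, 2, 3, 6} are pairwise adjacent, and any tree decomposition puts a clique entirely inside one bag — forcing width ≥ 3. The upper and lower bounds meet at 3, so that is the treewidth.

3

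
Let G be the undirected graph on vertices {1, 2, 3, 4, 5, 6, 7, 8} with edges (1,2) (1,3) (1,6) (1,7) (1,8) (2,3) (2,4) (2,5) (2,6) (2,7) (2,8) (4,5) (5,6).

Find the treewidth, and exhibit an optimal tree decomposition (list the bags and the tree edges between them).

Treewidth 2.
One optimal decomposition is:
Bags: B1 = {2, 5, 6}  B2 = {1, 2, 6}  B3 = {1, 2, 7}  B4 = {1, 2, 3}  B5 = {2, 4, 5}  B6 = {1, 2, 8}
Tree: B1–B2, B2–B3, B2–B4, B1–B5, B3–B6

Each bag holds 3 vertices, so the decomposition has width 2, which upper-bounds the treewidth. For the lower bound, the 3 vertices {1, 2, 8} are pairwise adjacent, and any tree decomposition puts a clique entirely inside one bag — forcing width ≥ 2. Combining the bounds, tw(G) = 2.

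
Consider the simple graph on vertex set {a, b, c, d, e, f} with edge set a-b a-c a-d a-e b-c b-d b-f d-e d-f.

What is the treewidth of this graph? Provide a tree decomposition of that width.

Every bag has size at most 3, so the width is 3 − 1 = 2 and tw(G) ≤ 2. Conversely, {b, d, f} is a clique of size 3, and the vertices of any clique must share a bag in every tree decomposition; so some bag has ≥ 3 vertices and tw(G) ≥ 2. The upper and lower bounds meet at 2, so that is the treewidth.

Treewidth 2.
Bags: B1 = {a, b, d}  B2 = {b, d, f}  B3 = {a, b, c}  B4 = {a, d, e}
Tree: B1–B2, B1–B3, B1–B4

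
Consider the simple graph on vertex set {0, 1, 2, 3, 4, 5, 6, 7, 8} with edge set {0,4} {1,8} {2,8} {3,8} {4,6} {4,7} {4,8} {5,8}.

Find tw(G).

1

A width-1 tree decomposition is:
Bags: B1 = {2, 8}  B2 = {4, 8}  B3 = {5, 8}  B4 = {3, 8}  B5 = {4, 6}  B6 = {0, 4}  B7 = {1, 8}  B8 = {4, 7}
Tree: B1–B2, B1–B3, B2–B4, B2–B5, B5–B6, B4–B7, B5–B8
The largest bag has 2 vertices, giving width 1; this decomposition certifies tw(G) ≤ 1. Any graph with an edge has treewidth ≥ 1, and G has the edge 8–2. Therefore the treewidth is 1.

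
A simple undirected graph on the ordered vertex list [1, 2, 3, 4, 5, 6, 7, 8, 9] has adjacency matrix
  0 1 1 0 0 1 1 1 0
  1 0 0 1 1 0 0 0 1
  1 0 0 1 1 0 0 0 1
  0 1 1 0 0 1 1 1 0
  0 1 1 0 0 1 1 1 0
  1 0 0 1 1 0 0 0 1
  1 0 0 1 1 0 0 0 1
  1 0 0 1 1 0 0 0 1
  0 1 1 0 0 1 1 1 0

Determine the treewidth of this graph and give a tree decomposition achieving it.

Each bag holds 5 vertices, so the decomposition has width 4, which upper-bounds the treewidth. For the lower bound: the 5 vertex sets {1,7}, {6,9}, {4,8}, {5}, {3} are disjoint, each induces a connected subgraph, and every pair is joined by at least one edge of G. Contracting each set to a single vertex therefore yields K_{5} as a minor, and since treewidth is minor-monotone, tw(G) ≥ tw(K_{5}) = 4. The upper and lower bounds meet at 4, so that is the treewidth.

Treewidth 4.
One optimal decomposition is:
Bags: B1 = {1, 4, 5, 7, 9}  B2 = {1, 4, 5, 6, 9}  B3 = {1, 4, 5, 8, 9}  B4 = {1, 3, 4, 5, 9}  B5 = {1, 2, 4, 5, 9}
Tree: B1–B2, B2–B3, B3–B4, B4–B5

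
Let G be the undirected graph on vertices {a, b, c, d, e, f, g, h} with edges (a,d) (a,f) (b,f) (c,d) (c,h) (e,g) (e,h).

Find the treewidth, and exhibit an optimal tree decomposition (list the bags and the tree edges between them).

Treewidth 1.
Bags: B1 = {e, g}  B2 = {e, h}  B3 = {c, h}  B4 = {c, d}  B5 = {a, d}  B6 = {a, f}  B7 = {b, f}
Tree: B1–B2, B2–B3, B3–B4, B4–B5, B5–B6, B6–B7

Every bag has size at most 2, so the width is 2 − 1 = 1 and tw(G) ≤ 1. Since G has at least one edge (e.g. g–e), it is not an edgeless graph, so tw(G) ≥ 1. The upper and lower bounds meet at 1, so that is the treewidth.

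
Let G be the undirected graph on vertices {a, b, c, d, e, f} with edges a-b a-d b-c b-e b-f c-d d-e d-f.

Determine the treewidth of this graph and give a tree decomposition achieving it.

Each bag holds 3 vertices, so the decomposition has width 2, which upper-bounds the treewidth. For the lower bound, G contains the cycle d–c–b–e–d, so G is not a forest; only forests have treewidth ≤ 1, hence tw(G) ≥ 2. Therefore the treewidth is 2.

Treewidth 2.
Bags: B1 = {b, c, d}  B2 = {b, d, e}  B3 = {b, d, f}  B4 = {a, b, d}
Tree: B1–B2, B2–B3, B3–B4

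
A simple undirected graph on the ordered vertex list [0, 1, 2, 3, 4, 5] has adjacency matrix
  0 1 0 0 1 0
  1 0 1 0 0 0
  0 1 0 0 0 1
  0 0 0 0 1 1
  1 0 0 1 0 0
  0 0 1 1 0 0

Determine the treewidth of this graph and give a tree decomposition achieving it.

Every bag has size at most 3, so the width is 3 − 1 = 2 and tw(G) ≤ 2. The edges 0–1–2–5–3–4–0 form a cycle, so G is not a tree and its treewidth is at least 2. Therefore the treewidth is 2.

Treewidth 2.
One optimal decomposition is:
Bags: B1 = {0, 1, 2}  B2 = {0, 2, 5}  B3 = {0, 3, 5}  B4 = {0, 3, 4}
Tree: B1–B2, B2–B3, B3–B4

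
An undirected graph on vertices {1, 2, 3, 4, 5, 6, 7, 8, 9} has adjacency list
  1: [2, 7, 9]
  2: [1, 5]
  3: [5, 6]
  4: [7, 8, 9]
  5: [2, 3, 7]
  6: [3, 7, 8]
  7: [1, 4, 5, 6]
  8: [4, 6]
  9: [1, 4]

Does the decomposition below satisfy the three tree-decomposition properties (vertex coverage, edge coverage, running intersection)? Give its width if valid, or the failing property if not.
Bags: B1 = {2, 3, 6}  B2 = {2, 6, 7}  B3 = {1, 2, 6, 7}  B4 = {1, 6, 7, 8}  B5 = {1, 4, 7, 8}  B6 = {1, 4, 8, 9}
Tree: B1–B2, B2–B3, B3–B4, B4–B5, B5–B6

A tree decomposition must satisfy three properties: every vertex lies in some bag; for every edge, both endpoints lie together in some bag; and for every vertex, the bags containing it form a connected subtree. Here vertex 5 appears in no bag, so the decomposition is invalid.

No — vertex 5 appears in no bag.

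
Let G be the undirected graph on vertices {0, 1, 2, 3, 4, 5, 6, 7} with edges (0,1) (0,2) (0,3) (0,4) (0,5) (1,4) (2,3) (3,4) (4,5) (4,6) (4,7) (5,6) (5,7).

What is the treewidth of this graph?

2

A width-2 tree decomposition is:
Bags: B1 = {4, 5, 6}  B2 = {0, 4, 5}  B3 = {4, 5, 7}  B4 = {0, 1, 4}  B5 = {0, 3, 4}  B6 = {0, 2, 3}
Tree: B1–B2, B1–B3, B2–B4, B4–B5, B5–B6
Each bag holds 3 vertices, so the decomposition has width 2, which upper-bounds the treewidth. Conversely, {0, 2, 3} is a clique of size 3, and the vertices of any clique must share a bag in every tree decomposition; so some bag has ≥ 3 vertices and tw(G) ≥ 2. The upper and lower bounds meet at 2, so that is the treewidth.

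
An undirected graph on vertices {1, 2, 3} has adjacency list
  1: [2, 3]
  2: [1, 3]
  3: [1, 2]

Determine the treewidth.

A width-2 tree decomposition is:
Bags: B1 = {1, 2, 3}
Tree: (single bag)
A single bag containing all 3 vertices is trivially a valid decomposition of width 2. Conversely, {1, 2, 3} is a clique of size 3, and the vertices of any clique must share a bag in every tree decomposition; so some bag has ≥ 3 vertices and tw(G) ≥ 2. Therefore the treewidth is 2.

2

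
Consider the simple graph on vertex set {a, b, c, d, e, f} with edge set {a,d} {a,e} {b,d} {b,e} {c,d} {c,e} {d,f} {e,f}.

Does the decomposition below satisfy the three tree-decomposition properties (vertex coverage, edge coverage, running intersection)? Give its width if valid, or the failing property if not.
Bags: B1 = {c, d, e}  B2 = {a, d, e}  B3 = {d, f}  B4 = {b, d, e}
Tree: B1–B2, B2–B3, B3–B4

No — edge (e,f) lies in no bag.

A tree decomposition must satisfy three properties: every vertex lies in some bag; for every edge, both endpoints lie together in some bag; and for every vertex, the bags containing it form a connected subtree. Here edge (e,f) lies in no bag, so the decomposition is invalid.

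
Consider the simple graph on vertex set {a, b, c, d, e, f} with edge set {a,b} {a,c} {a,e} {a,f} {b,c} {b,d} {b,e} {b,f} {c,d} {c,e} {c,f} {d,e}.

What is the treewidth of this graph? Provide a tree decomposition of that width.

Each bag holds 4 vertices, so the decomposition has width 3, which upper-bounds the treewidth. For the lower bound, the 4 vertices {b, c, d, e} are pairwise adjacent, and any tree decomposition puts a clique entirely inside one bag — forcing width ≥ 3. Combining the bounds, tw(G) = 3.

Treewidth 3.
One optimal decomposition is:
Bags: B1 = {b, c, d, e}  B2 = {a, b, c, e}  B3 = {a, b, c, f}
Tree: B1–B2, B2–B3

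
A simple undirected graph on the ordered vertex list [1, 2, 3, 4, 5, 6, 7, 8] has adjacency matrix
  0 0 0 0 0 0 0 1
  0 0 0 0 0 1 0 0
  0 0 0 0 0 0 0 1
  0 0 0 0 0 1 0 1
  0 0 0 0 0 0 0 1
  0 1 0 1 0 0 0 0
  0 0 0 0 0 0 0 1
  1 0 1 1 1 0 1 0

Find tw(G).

1

A width-1 tree decomposition is:
Bags: B1 = {4, 8}  B2 = {7, 8}  B3 = {3, 8}  B4 = {4, 6}  B5 = {5, 8}  B6 = {1, 8}  B7 = {2, 6}
Tree: B1–B2, B1–B3, B1–B4, B3–B5, B1–B6, B4–B7
Each bag holds 2 vertices, so the decomposition has width 1, which upper-bounds the treewidth. G has an edge, so its treewidth is at least 1. Hence tw(G) = 1 exactly.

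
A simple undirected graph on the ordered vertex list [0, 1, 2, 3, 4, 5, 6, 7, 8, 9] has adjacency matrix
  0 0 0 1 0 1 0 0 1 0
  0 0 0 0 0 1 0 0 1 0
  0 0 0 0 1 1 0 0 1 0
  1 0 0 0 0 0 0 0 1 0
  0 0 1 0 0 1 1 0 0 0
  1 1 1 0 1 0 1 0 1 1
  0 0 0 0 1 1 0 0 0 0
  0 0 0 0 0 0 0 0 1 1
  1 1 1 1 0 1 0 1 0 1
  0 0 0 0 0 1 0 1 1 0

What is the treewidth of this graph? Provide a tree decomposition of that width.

Treewidth 2.
One such decomposition:
Bags: B1 = {0, 5, 8}  B2 = {1, 5, 8}  B3 = {2, 5, 8}  B4 = {2, 4, 5}  B5 = {0, 3, 8}  B6 = {5, 8, 9}  B7 = {7, 8, 9}  B8 = {4, 5, 6}
Tree: B1–B2, B2–B3, B3–B4, B1–B5, B3–B6, B6–B7, B4–B8

Each bag holds 3 vertices, so the decomposition has width 2, which upper-bounds the treewidth. Conversely, {0, 3, 8} is a clique of size 3, and the vertices of any clique must share a bag in every tree decomposition; so some bag has ≥ 3 vertices and tw(G) ≥ 2. Combining the bounds, tw(G) = 2.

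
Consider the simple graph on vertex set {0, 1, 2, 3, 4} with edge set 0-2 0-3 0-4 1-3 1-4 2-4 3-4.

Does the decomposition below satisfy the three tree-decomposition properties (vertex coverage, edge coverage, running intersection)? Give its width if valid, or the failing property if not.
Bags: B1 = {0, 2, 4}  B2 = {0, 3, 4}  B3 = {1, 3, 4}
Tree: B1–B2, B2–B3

Yes; width 2.

Checking the three conditions: (i) the bags cover all of {0, 1, 2, 3, 4}; (ii) for each edge, some bag contains both endpoints; (iii) the bags containing any fixed vertex form a subtree. All hold, so the decomposition is valid with width 3 − 1 = 2.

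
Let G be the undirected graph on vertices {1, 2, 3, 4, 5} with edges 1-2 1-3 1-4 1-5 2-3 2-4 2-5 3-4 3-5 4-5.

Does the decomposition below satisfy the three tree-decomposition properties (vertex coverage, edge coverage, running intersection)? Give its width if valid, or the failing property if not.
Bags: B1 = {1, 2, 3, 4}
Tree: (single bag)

A tree decomposition must satisfy three properties: every vertex lies in some bag; for every edge, both endpoints lie together in some bag; and for every vertex, the bags containing it form a connected subtree. Here vertex 5 appears in no bag, so the decomposition is invalid.

No — vertex 5 appears in no bag.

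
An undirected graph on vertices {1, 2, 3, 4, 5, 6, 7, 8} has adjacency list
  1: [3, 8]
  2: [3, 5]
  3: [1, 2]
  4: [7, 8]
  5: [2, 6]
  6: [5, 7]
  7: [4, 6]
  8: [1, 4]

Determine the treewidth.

2

A width-2 tree decomposition is:
Bags: B1 = {2, 3, 5}  B2 = {1, 3, 5}  B3 = {1, 5, 8}  B4 = {4, 5, 8}  B5 = {4, 5, 7}  B6 = {5, 6, 7}
Tree: B1–B2, B2–B3, B3–B4, B4–B5, B5–B6
The largest bag has 3 vertices, giving width 2; this decomposition certifies tw(G) ≤ 2. Since 5–2–3–1–8–4–7–6–5 is a cycle in G, G is not acyclic. Forests are exactly the graphs of treewidth ≤ 1, so tw(G) ≥ 2. Combining the bounds, tw(G) = 2.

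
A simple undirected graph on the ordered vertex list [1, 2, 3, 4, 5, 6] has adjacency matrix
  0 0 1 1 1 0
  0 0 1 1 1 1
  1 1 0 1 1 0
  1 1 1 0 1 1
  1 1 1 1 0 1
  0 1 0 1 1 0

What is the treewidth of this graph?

3

A width-3 tree decomposition is:
Bags: B1 = {2, 3, 4, 5}  B2 = {2, 4, 5, 6}  B3 = {1, 3, 4, 5}
Tree: B1–B2, B1–B3
Every bag has size at most 4, so the width is 4 − 1 = 3 and tw(G) ≤ 3. Conversely, {1, 3, 4, 5} is a clique of size 4, and the vertices of any clique must share a bag in every tree decomposition; so some bag has ≥ 4 vertices and tw(G) ≥ 3. The upper and lower bounds meet at 3, so that is the treewidth.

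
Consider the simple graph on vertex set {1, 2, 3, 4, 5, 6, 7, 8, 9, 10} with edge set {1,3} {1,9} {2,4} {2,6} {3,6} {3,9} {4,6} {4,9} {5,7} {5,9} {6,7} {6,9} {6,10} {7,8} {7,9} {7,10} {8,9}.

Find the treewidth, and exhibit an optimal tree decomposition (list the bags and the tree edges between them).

Treewidth 2.
One optimal decomposition is:
Bags: B1 = {6, 7, 9}  B2 = {4, 6, 9}  B3 = {5, 7, 9}  B4 = {3, 6, 9}  B5 = {1, 3, 9}  B6 = {6, 7, 10}  B7 = {7, 8, 9}  B8 = {2, 4, 6}
Tree: B1–B2, B1–B3, B2–B4, B4–B5, B1–B6, B1–B7, B2–B8

Each bag holds 3 vertices, so the decomposition has width 2, which upper-bounds the treewidth. For the lower bound, the 3 vertices {7, 8, 9} are pairwise adjacent, and any tree decomposition puts a clique entirely inside one bag — forcing width ≥ 2. Therefore the treewidth is 2.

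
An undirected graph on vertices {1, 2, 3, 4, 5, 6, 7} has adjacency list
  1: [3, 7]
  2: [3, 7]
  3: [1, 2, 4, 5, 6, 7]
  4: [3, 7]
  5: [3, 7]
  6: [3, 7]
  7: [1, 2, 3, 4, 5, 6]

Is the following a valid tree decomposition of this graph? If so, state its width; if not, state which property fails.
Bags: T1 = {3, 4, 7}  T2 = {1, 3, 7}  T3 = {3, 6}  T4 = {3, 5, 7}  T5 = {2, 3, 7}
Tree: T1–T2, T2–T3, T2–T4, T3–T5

A tree decomposition must satisfy three properties: every vertex lies in some bag; for every edge, both endpoints lie together in some bag; and for every vertex, the bags containing it form a connected subtree. Here edge (7,6) lies in no bag, so the decomposition is invalid.

No — edge (7,6) lies in no bag.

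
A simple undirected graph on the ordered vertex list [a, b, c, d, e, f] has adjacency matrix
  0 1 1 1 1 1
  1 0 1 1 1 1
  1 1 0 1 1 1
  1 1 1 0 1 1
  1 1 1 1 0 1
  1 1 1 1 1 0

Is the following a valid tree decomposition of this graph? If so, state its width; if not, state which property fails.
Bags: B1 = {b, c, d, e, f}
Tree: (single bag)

No — vertex a appears in no bag.

A tree decomposition must satisfy three properties: every vertex lies in some bag; for every edge, both endpoints lie together in some bag; and for every vertex, the bags containing it form a connected subtree. Here vertex a appears in no bag, so the decomposition is invalid.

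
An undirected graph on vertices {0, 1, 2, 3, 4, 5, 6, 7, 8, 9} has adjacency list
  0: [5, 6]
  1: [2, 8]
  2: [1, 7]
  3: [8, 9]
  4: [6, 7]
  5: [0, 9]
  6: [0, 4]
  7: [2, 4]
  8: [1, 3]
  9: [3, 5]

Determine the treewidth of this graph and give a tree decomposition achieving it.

The largest bag has 3 vertices, giving width 2; this decomposition certifies tw(G) ≤ 2. Since 3–8–1–2–7–4–6–0–5–9–3 is a cycle in G, G is not acyclic. Forests are exactly the graphs of treewidth ≤ 1, so tw(G) ≥ 2. Hence tw(G) = 2 exactly.

Treewidth 2.
Bags: B1 = {1, 3, 8}  B2 = {1, 2, 3}  B3 = {2, 3, 7}  B4 = {3, 4, 7}  B5 = {3, 4, 6}  B6 = {0, 3, 6}  B7 = {0, 3, 5}  B8 = {3, 5, 9}
Tree: B1–B2, B2–B3, B3–B4, B4–B5, B5–B6, B6–B7, B7–B8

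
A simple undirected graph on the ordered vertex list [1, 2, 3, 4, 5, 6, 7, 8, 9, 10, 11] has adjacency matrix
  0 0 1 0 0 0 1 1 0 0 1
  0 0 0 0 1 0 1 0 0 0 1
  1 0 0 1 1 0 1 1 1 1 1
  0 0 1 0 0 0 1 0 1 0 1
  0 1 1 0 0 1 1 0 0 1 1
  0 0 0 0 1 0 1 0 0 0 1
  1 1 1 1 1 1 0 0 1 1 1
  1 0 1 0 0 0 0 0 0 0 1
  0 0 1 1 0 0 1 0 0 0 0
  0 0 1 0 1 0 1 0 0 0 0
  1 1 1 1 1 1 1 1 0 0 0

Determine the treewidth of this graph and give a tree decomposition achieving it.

Every bag has size at most 4, so the width is 4 − 1 = 3 and tw(G) ≤ 3. On the other hand G contains the 4-clique {1, 3, 8, 11}. A clique must lie in a single bag of any decomposition, so no decomposition can have width below 3. The upper and lower bounds meet at 3, so that is the treewidth.

Treewidth 3.
Bags: B1 = {3, 5, 7, 11}  B2 = {2, 5, 7, 11}  B3 = {3, 4, 7, 11}  B4 = {3, 5, 7, 10}  B5 = {5, 6, 7, 11}  B6 = {1, 3, 7, 11}  B7 = {1, 3, 8, 11}  B8 = {3, 4, 7, 9}
Tree: B1–B2, B1–B3, B1–B4, B2–B5, B1–B6, B6–B7, B3–B8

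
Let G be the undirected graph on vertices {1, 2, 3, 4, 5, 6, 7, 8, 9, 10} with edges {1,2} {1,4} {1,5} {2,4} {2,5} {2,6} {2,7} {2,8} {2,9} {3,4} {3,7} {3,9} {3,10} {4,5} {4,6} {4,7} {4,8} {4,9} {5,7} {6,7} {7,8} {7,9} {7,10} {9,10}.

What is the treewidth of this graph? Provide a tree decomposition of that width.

Treewidth 3.
One optimal decomposition is:
Bags: B1 = {2, 4, 5, 7}  B2 = {2, 4, 6, 7}  B3 = {2, 4, 7, 9}  B4 = {1, 2, 4, 5}  B5 = {2, 4, 7, 8}  B6 = {3, 4, 7, 9}  B7 = {3, 7, 9, 10}
Tree: B1–B2, B2–B3, B1–B4, B2–B5, B3–B6, B6–B7

The largest bag has 4 vertices, giving width 3; this decomposition certifies tw(G) ≤ 3. On the other hand G contains the 4-clique {3, 7, 9, 10}. A clique must lie in a single bag of any decomposition, so no decomposition can have width below 3. Therefore the treewidth is 3.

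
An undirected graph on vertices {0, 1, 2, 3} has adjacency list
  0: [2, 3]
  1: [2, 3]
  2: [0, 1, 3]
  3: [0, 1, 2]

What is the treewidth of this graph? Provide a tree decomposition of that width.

Treewidth 2.
Bags: B1 = {0, 2, 3}  B2 = {1, 2, 3}
Tree: B1–B2

The largest bag has 3 vertices, giving width 2; this decomposition certifies tw(G) ≤ 2. Conversely, {0, 2, 3} is a clique of size 3, and the vertices of any clique must share a bag in every tree decomposition; so some bag has ≥ 3 vertices and tw(G) ≥ 2. Hence tw(G) = 2 exactly.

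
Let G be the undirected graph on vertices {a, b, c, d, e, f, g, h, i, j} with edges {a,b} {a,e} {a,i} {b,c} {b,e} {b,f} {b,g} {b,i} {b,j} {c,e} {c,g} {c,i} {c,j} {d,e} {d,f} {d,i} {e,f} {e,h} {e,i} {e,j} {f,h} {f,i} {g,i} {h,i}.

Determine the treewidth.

3

A width-3 tree decomposition is:
Bags: B1 = {b, c, e, i}  B2 = {b, e, f, i}  B3 = {d, e, f, i}  B4 = {e, f, h, i}  B5 = {b, c, e, j}  B6 = {a, b, e, i}  B7 = {b, c, g, i}
Tree: B1–B2, B2–B3, B3–B4, B1–B5, B1–B6, B1–B7
Every bag has size at most 4, so the width is 4 − 1 = 3 and tw(G) ≤ 3. For the lower bound, the 4 vertices {b, c, e, j} are pairwise adjacent, and any tree decomposition puts a clique entirely inside one bag — forcing width ≥ 3. Therefore the treewidth is 3.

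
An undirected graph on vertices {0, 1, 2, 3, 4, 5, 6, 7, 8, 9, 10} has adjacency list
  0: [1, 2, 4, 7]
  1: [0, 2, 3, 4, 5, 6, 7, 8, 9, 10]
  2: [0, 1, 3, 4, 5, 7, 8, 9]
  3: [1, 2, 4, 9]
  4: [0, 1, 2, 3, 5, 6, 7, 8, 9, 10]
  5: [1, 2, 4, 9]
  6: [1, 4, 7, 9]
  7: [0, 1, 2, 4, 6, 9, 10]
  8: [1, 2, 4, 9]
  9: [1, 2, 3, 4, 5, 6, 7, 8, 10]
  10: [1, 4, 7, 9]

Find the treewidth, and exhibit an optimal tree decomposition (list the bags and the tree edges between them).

Every bag has size at most 5, so the width is 5 − 1 = 4 and tw(G) ≤ 4. Conversely, {0, 1, 2, 4, 7} is a clique of size 5, and the vertices of any clique must share a bag in every tree decomposition; so some bag has ≥ 5 vertices and tw(G) ≥ 4. The upper and lower bounds meet at 4, so that is the treewidth.

Treewidth 4.
One such decomposition:
Bags: B1 = {1, 4, 6, 7, 9}  B2 = {1, 2, 4, 7, 9}  B3 = {1, 4, 7, 9, 10}  B4 = {1, 2, 4, 8, 9}  B5 = {1, 2, 3, 4, 9}  B6 = {0, 1, 2, 4, 7}  B7 = {1, 2, 4, 5, 9}
Tree: B1–B2, B1–B3, B2–B4, B2–B5, B2–B6, B5–B7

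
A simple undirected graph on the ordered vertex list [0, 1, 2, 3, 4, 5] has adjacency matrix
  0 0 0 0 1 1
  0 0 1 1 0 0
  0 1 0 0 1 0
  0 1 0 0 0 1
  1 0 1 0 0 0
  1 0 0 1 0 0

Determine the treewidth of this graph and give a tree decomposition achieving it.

Treewidth 2.
One optimal decomposition is:
Bags: B1 = {1, 3, 5}  B2 = {0, 1, 5}  B3 = {0, 1, 4}  B4 = {1, 2, 4}
Tree: B1–B2, B2–B3, B3–B4

Every bag has size at most 3, so the width is 3 − 1 = 2 and tw(G) ≤ 2. Since 1–3–5–0–4–2–1 is a cycle in G, G is not acyclic. Forests are exactly the graphs of treewidth ≤ 1, so tw(G) ≥ 2. Therefore the treewidth is 2.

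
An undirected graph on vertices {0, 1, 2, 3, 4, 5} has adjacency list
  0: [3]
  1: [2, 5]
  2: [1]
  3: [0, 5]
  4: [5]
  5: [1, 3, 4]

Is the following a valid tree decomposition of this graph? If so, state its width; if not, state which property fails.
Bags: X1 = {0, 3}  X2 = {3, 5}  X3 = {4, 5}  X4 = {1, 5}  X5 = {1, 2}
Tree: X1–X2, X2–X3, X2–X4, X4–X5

Checking the three conditions: (i) the bags cover all of {0, 1, 2, 3, 4, 5}; (ii) for each edge, some bag contains both endpoints; (iii) the bags containing any fixed vertex form a subtree. All hold, so the decomposition is valid with width 2 − 1 = 1.

Yes; width 1.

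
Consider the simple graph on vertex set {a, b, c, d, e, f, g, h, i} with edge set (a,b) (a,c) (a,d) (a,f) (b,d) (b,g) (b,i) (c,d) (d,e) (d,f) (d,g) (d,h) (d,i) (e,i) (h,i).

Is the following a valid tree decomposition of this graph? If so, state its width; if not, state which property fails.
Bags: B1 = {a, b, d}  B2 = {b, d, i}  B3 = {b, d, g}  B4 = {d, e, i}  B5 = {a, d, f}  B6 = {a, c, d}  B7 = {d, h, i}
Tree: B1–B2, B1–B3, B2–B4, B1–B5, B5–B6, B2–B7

Yes; width 2.

Every vertex of G appears in some bag (union = {a, b, c, d, e, f, g, h, i}); every edge is covered by a bag; and for each vertex v the set of bags containing v is connected in the bag tree. The decomposition is therefore valid. The largest bag has 3 vertices, so the width is 2.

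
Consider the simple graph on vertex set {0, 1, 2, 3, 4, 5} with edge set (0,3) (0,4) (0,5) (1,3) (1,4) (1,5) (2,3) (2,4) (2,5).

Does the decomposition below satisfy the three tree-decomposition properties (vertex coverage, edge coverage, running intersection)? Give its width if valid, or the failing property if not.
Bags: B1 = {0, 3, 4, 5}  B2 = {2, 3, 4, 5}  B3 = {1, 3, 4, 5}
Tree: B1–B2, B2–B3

Yes; width 3.

Vertex coverage: the bags together contain {0, 1, 2, 3, 4, 5}, the full vertex set. Edge coverage: each edge of G has both endpoints in at least one bag. Running intersection: for every vertex, the bags containing it form a connected subtree. All three properties hold, so this is a valid tree decomposition of width max|bag| − 1 = 3, and hence tw(G) ≤ 3.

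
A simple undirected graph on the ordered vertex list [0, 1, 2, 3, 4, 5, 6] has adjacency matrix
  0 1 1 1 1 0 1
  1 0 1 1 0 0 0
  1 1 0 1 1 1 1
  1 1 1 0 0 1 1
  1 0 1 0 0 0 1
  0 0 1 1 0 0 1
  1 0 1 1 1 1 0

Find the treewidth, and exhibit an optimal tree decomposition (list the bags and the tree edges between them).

Treewidth 3.
One such decomposition:
Bags: B1 = {2, 3, 5, 6}  B2 = {0, 2, 3, 6}  B3 = {0, 1, 2, 3}  B4 = {0, 2, 4, 6}
Tree: B1–B2, B2–B3, B2–B4

Every bag has size at most 4, so the width is 4 − 1 = 3 and tw(G) ≤ 3. On the other hand G contains the 4-clique {0, 1, 2, 3}. A clique must lie in a single bag of any decomposition, so no decomposition can have width below 3. Therefore the treewidth is 3.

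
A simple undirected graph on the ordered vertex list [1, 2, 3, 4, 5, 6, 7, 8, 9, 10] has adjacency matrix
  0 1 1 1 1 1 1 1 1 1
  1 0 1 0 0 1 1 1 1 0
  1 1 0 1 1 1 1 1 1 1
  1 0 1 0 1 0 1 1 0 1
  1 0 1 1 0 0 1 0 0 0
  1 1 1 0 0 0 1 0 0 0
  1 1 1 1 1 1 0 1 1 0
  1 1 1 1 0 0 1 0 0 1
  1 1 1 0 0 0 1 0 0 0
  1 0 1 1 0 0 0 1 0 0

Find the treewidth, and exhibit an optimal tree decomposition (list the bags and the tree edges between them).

Treewidth 4.
Bags: B1 = {1, 3, 4, 7, 8}  B2 = {1, 3, 4, 8, 10}  B3 = {1, 2, 3, 7, 8}  B4 = {1, 2, 3, 6, 7}  B5 = {1, 3, 4, 5, 7}  B6 = {1, 2, 3, 7, 9}
Tree: B1–B2, B1–B3, B3–B4, B1–B5, B4–B6

Each bag holds 5 vertices, so the decomposition has width 4, which upper-bounds the treewidth. For the lower bound, the 5 vertices {1, 3, 4, 8, 10} are pairwise adjacent, and any tree decomposition puts a clique entirely inside one bag — forcing width ≥ 4. Therefore the treewidth is 4.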